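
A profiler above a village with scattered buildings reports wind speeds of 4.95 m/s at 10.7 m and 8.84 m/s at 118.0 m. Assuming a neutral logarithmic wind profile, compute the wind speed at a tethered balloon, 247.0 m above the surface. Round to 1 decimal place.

Log law: V ∝ ln(z/z₀). From the pair, with r = V₁/V₂ = 0.55995,
ln z₀ = (ln z₁ − r·ln z₂)/(1 − r) = (2.3702 − 0.55995×4.7707)/0.44005 = -0.6843 → z₀ = 0.5044 m
V₃ = V₁ · ln(z₃/z₀)/ln(z₁/z₀) = 4.95 × 6.1937/3.0545 = 10.0371 m/s

10.0 m/s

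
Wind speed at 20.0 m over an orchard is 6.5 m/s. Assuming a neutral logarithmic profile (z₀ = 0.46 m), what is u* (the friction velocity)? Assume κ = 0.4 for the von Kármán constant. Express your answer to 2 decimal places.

Log law: V(z) = (u*/κ) · ln(z/z₀) ⇒ u* = κ · V / ln(z/z₀)
u* = 0.4 × 6.5 / ln(20.0/0.46) = 0.4 × 6.5 / 3.7723
   = 2.6000 / 3.7723 = 0.6892 m/s

u* ≈ 0.69 m/s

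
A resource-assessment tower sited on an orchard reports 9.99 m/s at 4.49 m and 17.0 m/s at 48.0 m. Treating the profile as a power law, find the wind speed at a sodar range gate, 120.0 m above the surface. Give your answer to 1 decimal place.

First find α: α = ln(V₂/V₁)/ln(z₂/z₁) = ln(17.0/9.99)/ln(48.0/4.49) = 0.53163/2.36935 = 0.2244
Extrapolate from 48.0 m to 120.0 m: V₃ = 17.0 × (120.0/48.0)^0.2244 = 17.0 × 1.2283 = 20.8803 m/s

20.9 m/s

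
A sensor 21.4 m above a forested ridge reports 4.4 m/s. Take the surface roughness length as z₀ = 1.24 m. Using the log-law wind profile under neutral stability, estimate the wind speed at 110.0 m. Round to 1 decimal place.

6.9 m/s

Log law: V(z) ∝ ln(z/z₀), so V₂/V₁ = ln(z₂/z₀) / ln(z₁/z₀).
ln(110.0/1.24) = 4.4854, ln(21.4/1.24) = 2.8483
V₂ = 4.4 × 4.4854/2.8483 = 4.4 × 1.5748 = 6.9290 m/s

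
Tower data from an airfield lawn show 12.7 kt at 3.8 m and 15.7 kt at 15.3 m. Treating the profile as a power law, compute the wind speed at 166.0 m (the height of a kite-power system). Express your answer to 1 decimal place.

22.6 kt

First find α: α = ln(V₂/V₁)/ln(z₂/z₁) = ln(15.7/12.7)/ln(15.3/3.8) = 0.21206/1.39285 = 0.1522
Extrapolate from 15.3 m to 166.0 m: V₃ = 15.7 × (166.0/15.3)^0.1522 = 15.7 × 1.4376 = 22.5704 kt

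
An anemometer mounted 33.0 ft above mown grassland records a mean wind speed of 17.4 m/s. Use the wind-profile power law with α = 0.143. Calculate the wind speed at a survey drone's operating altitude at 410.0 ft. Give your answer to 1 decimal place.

24.9 m/s

Power-law profile: V₂ = V₁ · (z₂/z₁)^α
V₂ = 17.4 × (410.0/33.0)^0.143 = 17.4 × (12.4242)^0.143
    = 17.4 × 1.4338 = 24.9477 m/s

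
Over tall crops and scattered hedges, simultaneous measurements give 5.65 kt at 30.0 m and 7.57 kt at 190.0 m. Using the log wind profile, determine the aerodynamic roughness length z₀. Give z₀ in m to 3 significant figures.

z₀ ≈ 0.131 m

Log law: V(z) ∝ ln(z/z₀). With r = V₁/V₂ = 5.65/7.57 = 0.74637,
r · ln(z₂/z₀) = ln(z₁/z₀) ⇒ ln z₀ = (ln z₁ − r·ln z₂)/(1 − r)
ln z₀ = (3.40120 − 0.74637×5.24702) / 0.25363 = -2.0305
z₀ = exp(-2.0305) = 0.1313 m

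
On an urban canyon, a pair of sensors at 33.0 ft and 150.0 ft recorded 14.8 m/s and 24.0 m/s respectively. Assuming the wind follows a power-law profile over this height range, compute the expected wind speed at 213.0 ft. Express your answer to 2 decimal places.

26.84 m/s

First find α: α = ln(V₂/V₁)/ln(z₂/z₁) = ln(24.0/14.8)/ln(150.0/33.0) = 0.48343/1.51413 = 0.3193
Extrapolate from 150.0 ft to 213.0 ft: V₃ = 24.0 × (213.0/150.0)^0.3193 = 24.0 × 1.1185 = 26.8431 m/s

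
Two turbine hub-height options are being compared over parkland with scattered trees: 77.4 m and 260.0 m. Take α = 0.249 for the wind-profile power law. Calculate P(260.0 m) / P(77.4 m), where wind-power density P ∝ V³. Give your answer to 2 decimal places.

Speed ratio: V_B/V_A = (z_B/z_A)^α = (260.0/77.4)^0.249 = (3.3592)^0.249 = 1.35217
Power-density ratio: P_B/P_A = (V_B/V_A)³ = (1.35217)³ = 2.47227

2.47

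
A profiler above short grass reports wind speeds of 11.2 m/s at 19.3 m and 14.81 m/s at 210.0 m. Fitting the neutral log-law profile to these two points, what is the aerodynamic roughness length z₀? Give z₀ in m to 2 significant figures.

Log law: V(z) ∝ ln(z/z₀). With r = V₁/V₂ = 11.2/14.81 = 0.75625,
r · ln(z₂/z₀) = ln(z₁/z₀) ⇒ ln z₀ = (ln z₁ − r·ln z₂)/(1 − r)
ln z₀ = (2.96011 − 0.75625×5.34711) / 0.24375 = -4.4456
z₀ = exp(-4.4456) = 0.01173 m

z₀ ≈ 0.012 m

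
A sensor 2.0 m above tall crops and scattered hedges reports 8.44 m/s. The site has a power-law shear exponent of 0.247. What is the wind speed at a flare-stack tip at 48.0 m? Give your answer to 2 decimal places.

Power-law profile: V₂ = V₁ · (z₂/z₁)^α
V₂ = 8.44 × (48.0/2.0)^0.247 = 8.44 × (24.0000)^0.247
    = 8.44 × 2.1924 = 18.5035 m/s

18.50 m/s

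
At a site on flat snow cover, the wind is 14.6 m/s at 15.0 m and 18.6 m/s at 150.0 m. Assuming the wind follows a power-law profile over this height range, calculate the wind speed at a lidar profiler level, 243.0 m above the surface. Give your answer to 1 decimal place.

First find α: α = ln(V₂/V₁)/ln(z₂/z₁) = ln(18.6/14.6)/ln(150.0/15.0) = 0.24214/2.30259 = 0.1052
Extrapolate from 150.0 m to 243.0 m: V₃ = 18.6 × (243.0/150.0)^0.1052 = 18.6 × 1.0520 = 19.5680 m/s

19.6 m/s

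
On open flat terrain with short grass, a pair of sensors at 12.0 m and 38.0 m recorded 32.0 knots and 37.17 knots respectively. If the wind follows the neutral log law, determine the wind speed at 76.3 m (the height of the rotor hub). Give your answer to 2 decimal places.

Log law: V ∝ ln(z/z₀). From the pair, with r = V₁/V₂ = 0.86091,
ln z₀ = (ln z₁ − r·ln z₂)/(1 − r) = (2.4849 − 0.86091×3.6376)/0.13909 = -4.6497 → z₀ = 0.009565 m
V₃ = V₁ · ln(z₃/z₀)/ln(z₁/z₀) = 32.0 × 8.9843/7.1346 = 40.2966 knots

40.30 knots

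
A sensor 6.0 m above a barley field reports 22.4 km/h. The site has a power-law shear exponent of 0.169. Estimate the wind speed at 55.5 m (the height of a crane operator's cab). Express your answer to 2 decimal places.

32.62 km/h

Power-law profile: V₂ = V₁ · (z₂/z₁)^α
V₂ = 22.4 × (55.5/6.0)^0.169 = 22.4 × (9.2500)^0.169
    = 22.4 × 1.4564 = 32.6232 km/h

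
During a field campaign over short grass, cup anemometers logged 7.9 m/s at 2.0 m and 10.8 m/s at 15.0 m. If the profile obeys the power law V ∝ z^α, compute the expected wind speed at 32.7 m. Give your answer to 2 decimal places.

First find α: α = ln(V₂/V₁)/ln(z₂/z₁) = ln(10.8/7.9)/ln(15.0/2.0) = 0.31268/2.01490 = 0.1552
Extrapolate from 15.0 m to 32.7 m: V₃ = 10.8 × (32.7/15.0)^0.1552 = 10.8 × 1.1286 = 12.1884 m/s

12.19 m/s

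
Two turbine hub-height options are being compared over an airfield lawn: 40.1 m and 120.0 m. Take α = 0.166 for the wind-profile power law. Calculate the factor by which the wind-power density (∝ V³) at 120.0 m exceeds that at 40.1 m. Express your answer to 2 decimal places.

1.73

Speed ratio: V_B/V_A = (z_B/z_A)^α = (120.0/40.1)^0.166 = (2.9925)^0.166 = 1.19956
Power-density ratio: P_B/P_A = (V_B/V_A)³ = (1.19956)³ = 1.72610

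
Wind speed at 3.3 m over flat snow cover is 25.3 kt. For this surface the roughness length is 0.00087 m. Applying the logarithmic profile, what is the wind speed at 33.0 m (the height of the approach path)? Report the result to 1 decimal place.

32.4 kt

Log law: V(z) ∝ ln(z/z₀), so V₂/V₁ = ln(z₂/z₀) / ln(z₁/z₀).
ln(33.0/0.00087) = 10.5435, ln(3.3/0.00087) = 8.2409
V₂ = 25.3 × 10.5435/8.2409 = 25.3 × 1.2794 = 32.3690 kt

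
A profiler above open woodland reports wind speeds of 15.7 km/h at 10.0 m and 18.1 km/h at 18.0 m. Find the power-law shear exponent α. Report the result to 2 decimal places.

α ≈ 0.24

Power law: V₂/V₁ = (z₂/z₁)^α ⇒ α = ln(V₂/V₁) / ln(z₂/z₁)
α = ln(18.1/15.7) / ln(18.0/10.0) = ln(1.1529) / ln(1.8000)
  = 0.14225 / 0.58779 = 0.24201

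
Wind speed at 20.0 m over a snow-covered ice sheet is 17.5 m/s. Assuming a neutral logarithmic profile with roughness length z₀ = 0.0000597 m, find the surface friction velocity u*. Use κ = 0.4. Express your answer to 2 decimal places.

u* ≈ 0.55 m/s

Log law: V(z) = (u*/κ) · ln(z/z₀) ⇒ u* = κ · V / ln(z/z₀)
u* = 0.4 × 17.5 / ln(20.0/0.0000597) = 0.4 × 17.5 / 12.7219
   = 7.0000 / 12.7219 = 0.5502 m/s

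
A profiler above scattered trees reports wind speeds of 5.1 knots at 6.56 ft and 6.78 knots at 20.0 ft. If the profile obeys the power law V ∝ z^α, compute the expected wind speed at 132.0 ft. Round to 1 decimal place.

First find α: α = ln(V₂/V₁)/ln(z₂/z₁) = ln(6.78/5.1)/ln(20.0/6.56) = 0.28474/1.11474 = 0.2554
Extrapolate from 20.0 ft to 132.0 ft: V₃ = 6.78 × (132.0/20.0)^0.2554 = 6.78 × 1.6193 = 10.9790 knots

11.0 knots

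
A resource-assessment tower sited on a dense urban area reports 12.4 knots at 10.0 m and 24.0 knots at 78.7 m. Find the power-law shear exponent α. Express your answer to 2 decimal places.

α ≈ 0.32

Power law: V₂/V₁ = (z₂/z₁)^α ⇒ α = ln(V₂/V₁) / ln(z₂/z₁)
α = ln(24.0/12.4) / ln(78.7/10.0) = ln(1.9355) / ln(7.8700)
  = 0.66036 / 2.06306 = 0.32009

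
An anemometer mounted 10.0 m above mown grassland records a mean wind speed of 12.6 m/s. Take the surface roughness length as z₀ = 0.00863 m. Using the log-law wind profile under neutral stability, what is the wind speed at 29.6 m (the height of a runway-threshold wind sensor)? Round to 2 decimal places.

Log law: V(z) ∝ ln(z/z₀), so V₂/V₁ = ln(z₂/z₀) / ln(z₁/z₀).
ln(29.6/0.00863) = 8.1403, ln(10.0/0.00863) = 7.0551
V₂ = 12.6 × 8.1403/7.0551 = 12.6 × 1.1538 = 14.5381 m/s

14.54 m/s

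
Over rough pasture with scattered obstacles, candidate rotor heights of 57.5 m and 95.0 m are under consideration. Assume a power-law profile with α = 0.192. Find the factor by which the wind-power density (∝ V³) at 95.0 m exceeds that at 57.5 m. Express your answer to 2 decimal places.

1.34

Speed ratio: V_B/V_A = (z_B/z_A)^α = (95.0/57.5)^0.192 = (1.6522)^0.192 = 1.10120
Power-density ratio: P_B/P_A = (V_B/V_A)³ = (1.10120)³ = 1.33537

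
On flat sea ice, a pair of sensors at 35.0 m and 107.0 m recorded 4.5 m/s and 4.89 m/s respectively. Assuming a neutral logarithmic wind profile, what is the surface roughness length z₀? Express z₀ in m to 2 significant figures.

z₀ ≈ 0.000088 m

Log law: V(z) ∝ ln(z/z₀). With r = V₁/V₂ = 4.5/4.89 = 0.92025,
r · ln(z₂/z₀) = ln(z₁/z₀) ⇒ ln z₀ = (ln z₁ − r·ln z₂)/(1 − r)
ln z₀ = (3.55535 − 0.92025×4.67283) / 0.07975 = -9.3387
z₀ = exp(-9.3387) = 0.00008796 m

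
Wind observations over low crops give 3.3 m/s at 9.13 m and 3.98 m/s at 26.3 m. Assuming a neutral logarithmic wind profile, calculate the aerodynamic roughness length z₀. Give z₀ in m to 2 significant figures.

z₀ ≈ 0.054 m

Log law: V(z) ∝ ln(z/z₀). With r = V₁/V₂ = 3.3/3.98 = 0.82915,
r · ln(z₂/z₀) = ln(z₁/z₀) ⇒ ln z₀ = (ln z₁ − r·ln z₂)/(1 − r)
ln z₀ = (2.21157 − 0.82915×3.26957) / 0.17085 = -2.9229
z₀ = exp(-2.9229) = 0.05378 m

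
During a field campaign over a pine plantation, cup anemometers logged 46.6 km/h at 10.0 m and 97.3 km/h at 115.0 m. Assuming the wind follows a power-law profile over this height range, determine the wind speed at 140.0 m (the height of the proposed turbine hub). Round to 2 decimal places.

103.24 km/h

First find α: α = ln(V₂/V₁)/ln(z₂/z₁) = ln(97.3/46.6)/ln(115.0/10.0) = 0.73620/2.44235 = 0.3014
Extrapolate from 115.0 m to 140.0 m: V₃ = 97.3 × (140.0/115.0)^0.3014 = 97.3 × 1.0611 = 103.2438 km/h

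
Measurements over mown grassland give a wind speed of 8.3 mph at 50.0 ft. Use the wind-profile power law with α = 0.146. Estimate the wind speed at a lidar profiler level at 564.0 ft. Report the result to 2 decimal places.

Power-law profile: V₂ = V₁ · (z₂/z₁)^α
V₂ = 8.3 × (564.0/50.0)^0.146 = 8.3 × (11.2800)^0.146
    = 8.3 × 1.4244 = 11.8227 mph

11.82 mph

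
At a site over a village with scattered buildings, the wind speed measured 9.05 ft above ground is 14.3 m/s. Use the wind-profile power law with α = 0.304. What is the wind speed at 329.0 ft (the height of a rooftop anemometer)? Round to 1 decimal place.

42.6 m/s

Power-law profile: V₂ = V₁ · (z₂/z₁)^α
V₂ = 14.3 × (329.0/9.05)^0.304 = 14.3 × (36.3536)^0.304
    = 14.3 × 2.9813 = 42.6327 m/s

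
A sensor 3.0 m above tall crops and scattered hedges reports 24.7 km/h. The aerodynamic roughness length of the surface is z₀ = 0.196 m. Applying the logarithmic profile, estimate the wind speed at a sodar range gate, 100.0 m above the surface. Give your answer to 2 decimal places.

56.45 km/h

Log law: V(z) ∝ ln(z/z₀), so V₂/V₁ = ln(z₂/z₀) / ln(z₁/z₀).
ln(100.0/0.196) = 6.2348, ln(3.0/0.196) = 2.7283
V₂ = 24.7 × 6.2348/2.7283 = 24.7 × 2.2853 = 56.4463 km/h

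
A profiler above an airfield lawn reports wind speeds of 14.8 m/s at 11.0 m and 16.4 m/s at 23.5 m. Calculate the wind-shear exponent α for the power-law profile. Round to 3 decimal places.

α ≈ 0.135

Power law: V₂/V₁ = (z₂/z₁)^α ⇒ α = ln(V₂/V₁) / ln(z₂/z₁)
α = ln(16.4/14.8) / ln(23.5/11.0) = ln(1.1081) / ln(2.1364)
  = 0.10265 / 0.75911 = 0.13523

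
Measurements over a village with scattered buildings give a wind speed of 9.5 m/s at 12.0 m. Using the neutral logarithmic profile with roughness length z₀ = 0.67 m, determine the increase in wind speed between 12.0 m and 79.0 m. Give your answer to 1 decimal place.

6.2 m/s

Log law: V₂ = V₁ · ln(z₂/z₀)/ln(z₁/z₀) = 9.5 × 4.7699/2.8854 = 15.7048 m/s
ΔV = 15.7048 − 9.5 = 6.2048 m/s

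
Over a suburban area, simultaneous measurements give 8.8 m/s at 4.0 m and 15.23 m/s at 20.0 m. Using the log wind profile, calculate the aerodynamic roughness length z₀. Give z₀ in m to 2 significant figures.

z₀ ≈ 0.44 m

Log law: V(z) ∝ ln(z/z₀). With r = V₁/V₂ = 8.8/15.23 = 0.57781,
r · ln(z₂/z₀) = ln(z₁/z₀) ⇒ ln z₀ = (ln z₁ − r·ln z₂)/(1 − r)
ln z₀ = (1.38629 − 0.57781×2.99573) / 0.42219 = -0.8164
z₀ = exp(-0.8164) = 0.4420 m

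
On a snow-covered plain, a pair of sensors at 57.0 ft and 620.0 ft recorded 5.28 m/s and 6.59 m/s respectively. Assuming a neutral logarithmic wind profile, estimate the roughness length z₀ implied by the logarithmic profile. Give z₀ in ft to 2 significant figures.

z₀ ≈ 0.0038 ft

Log law: V(z) ∝ ln(z/z₀). With r = V₁/V₂ = 5.28/6.59 = 0.80121,
r · ln(z₂/z₀) = ln(z₁/z₀) ⇒ ln z₀ = (ln z₁ − r·ln z₂)/(1 − r)
ln z₀ = (4.04305 − 0.80121×6.42972) / 0.19879 = -5.5765
z₀ = exp(-5.5765) = 0.003786 ft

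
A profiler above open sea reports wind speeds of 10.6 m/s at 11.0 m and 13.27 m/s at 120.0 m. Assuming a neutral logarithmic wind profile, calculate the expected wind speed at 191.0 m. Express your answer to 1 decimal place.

Log law: V ∝ ln(z/z₀). From the pair, with r = V₁/V₂ = 0.79879,
ln z₀ = (ln z₁ − r·ln z₂)/(1 − r) = (2.3979 − 0.79879×4.7875)/0.20121 = -7.0889 → z₀ = 0.0008343 m
V₃ = V₁ · ln(z₃/z₀)/ln(z₁/z₀) = 10.6 × 12.3412/9.4868 = 13.7893 m/s

13.8 m/s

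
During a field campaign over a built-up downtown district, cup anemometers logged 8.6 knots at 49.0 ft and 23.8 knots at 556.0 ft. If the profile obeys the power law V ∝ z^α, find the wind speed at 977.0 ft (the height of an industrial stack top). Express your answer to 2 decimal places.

30.14 knots

First find α: α = ln(V₂/V₁)/ln(z₂/z₁) = ln(23.8/8.6)/ln(556.0/49.0) = 1.01792/2.42895 = 0.4191
Extrapolate from 556.0 ft to 977.0 ft: V₃ = 23.8 × (977.0/556.0)^0.4191 = 23.8 × 1.2665 = 30.1423 knots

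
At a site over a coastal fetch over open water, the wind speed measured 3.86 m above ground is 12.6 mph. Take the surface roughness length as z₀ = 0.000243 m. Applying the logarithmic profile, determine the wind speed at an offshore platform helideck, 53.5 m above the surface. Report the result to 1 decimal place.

Log law: V(z) ∝ ln(z/z₀), so V₂/V₁ = ln(z₂/z₀) / ln(z₁/z₀).
ln(53.5/0.000243) = 12.3021, ln(3.86/0.000243) = 9.6731
V₂ = 12.6 × 12.3021/9.6731 = 12.6 × 1.2718 = 16.0245 mph

16.0 mph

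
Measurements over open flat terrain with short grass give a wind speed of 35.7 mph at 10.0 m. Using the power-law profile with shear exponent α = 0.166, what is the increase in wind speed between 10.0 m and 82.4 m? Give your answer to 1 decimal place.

15.0 mph

Power law: V₂ = V₁ · (z₂/z₁)^α = 35.7 × (8.2400)^0.166 = 50.6655 mph
ΔV = 50.6655 − 35.7 = 14.9655 mph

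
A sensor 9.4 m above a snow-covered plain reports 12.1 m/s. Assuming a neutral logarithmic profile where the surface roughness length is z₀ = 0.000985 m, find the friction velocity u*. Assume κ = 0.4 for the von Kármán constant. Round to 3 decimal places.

Log law: V(z) = (u*/κ) · ln(z/z₀) ⇒ u* = κ · V / ln(z/z₀)
u* = 0.4 × 12.1 / ln(9.4/0.000985) = 0.4 × 12.1 / 9.1636
   = 4.8400 / 9.1636 = 0.5282 m/s

u* ≈ 0.528 m/s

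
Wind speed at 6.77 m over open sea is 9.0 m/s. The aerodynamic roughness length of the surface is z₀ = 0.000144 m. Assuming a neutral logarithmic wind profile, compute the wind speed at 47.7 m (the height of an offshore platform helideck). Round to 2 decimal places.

10.63 m/s

Log law: V(z) ∝ ln(z/z₀), so V₂/V₁ = ln(z₂/z₀) / ln(z₁/z₀).
ln(47.7/0.000144) = 12.7106, ln(6.77/0.000144) = 10.7582
V₂ = 9.0 × 12.7106/10.7582 = 9.0 × 1.1815 = 10.6333 m/s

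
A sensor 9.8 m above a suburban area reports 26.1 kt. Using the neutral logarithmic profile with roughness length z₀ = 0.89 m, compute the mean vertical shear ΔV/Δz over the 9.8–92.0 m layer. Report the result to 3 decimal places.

Log law: V₂ = V₁ · ln(z₂/z₀)/ln(z₁/z₀) = 26.1 × 4.6383/2.3989 = 50.4645 kt
ΔV/Δz = (50.4645 − 26.1)/(92.0 − 9.8) = 24.3645/82.2000 = 0.29641 kt/m

0.296 kt/m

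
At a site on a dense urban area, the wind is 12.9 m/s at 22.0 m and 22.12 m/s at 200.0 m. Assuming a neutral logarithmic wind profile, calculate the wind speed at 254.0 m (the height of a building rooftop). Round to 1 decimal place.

23.1 m/s

Log law: V ∝ ln(z/z₀). From the pair, with r = V₁/V₂ = 0.58318,
ln z₀ = (ln z₁ − r·ln z₂)/(1 − r) = (3.0910 − 0.58318×5.2983)/0.41682 = 0.0028 → z₀ = 1.003 m
V₃ = V₁ · ln(z₃/z₀)/ln(z₁/z₀) = 12.9 × 5.5346/3.0883 = 23.1184 m/s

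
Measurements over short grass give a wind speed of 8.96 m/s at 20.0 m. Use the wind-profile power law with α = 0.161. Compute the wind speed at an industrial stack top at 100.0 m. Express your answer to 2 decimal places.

11.61 m/s

Power-law profile: V₂ = V₁ · (z₂/z₁)^α
V₂ = 8.96 × (100.0/20.0)^0.161 = 8.96 × (5.0000)^0.161
    = 8.96 × 1.2958 = 11.6103 m/s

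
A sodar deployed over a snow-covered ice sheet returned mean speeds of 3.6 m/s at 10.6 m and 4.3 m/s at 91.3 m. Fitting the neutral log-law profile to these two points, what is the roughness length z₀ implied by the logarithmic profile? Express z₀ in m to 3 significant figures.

z₀ ≈ 0.000164 m

Log law: V(z) ∝ ln(z/z₀). With r = V₁/V₂ = 3.6/4.3 = 0.83721,
r · ln(z₂/z₀) = ln(z₁/z₀) ⇒ ln z₀ = (ln z₁ − r·ln z₂)/(1 − r)
ln z₀ = (2.36085 − 0.83721×4.51415) / 0.16279 = -8.7132
z₀ = exp(-8.7132) = 0.0001644 m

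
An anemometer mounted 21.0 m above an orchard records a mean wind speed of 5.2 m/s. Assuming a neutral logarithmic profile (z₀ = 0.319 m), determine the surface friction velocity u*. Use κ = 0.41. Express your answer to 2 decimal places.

Log law: V(z) = (u*/κ) · ln(z/z₀) ⇒ u* = κ · V / ln(z/z₀)
u* = 0.41 × 5.2 / ln(21.0/0.319) = 0.41 × 5.2 / 4.1871
   = 2.1320 / 4.1871 = 0.5092 m/s

u* ≈ 0.51 m/s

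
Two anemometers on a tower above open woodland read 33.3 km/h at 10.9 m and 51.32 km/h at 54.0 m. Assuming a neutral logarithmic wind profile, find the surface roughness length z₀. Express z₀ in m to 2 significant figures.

z₀ ≈ 0.57 m

Log law: V(z) ∝ ln(z/z₀). With r = V₁/V₂ = 33.3/51.32 = 0.64887,
r · ln(z₂/z₀) = ln(z₁/z₀) ⇒ ln z₀ = (ln z₁ − r·ln z₂)/(1 − r)
ln z₀ = (2.38876 − 0.64887×3.98898) / 0.35113 = -0.5684
z₀ = exp(-0.5684) = 0.5665 m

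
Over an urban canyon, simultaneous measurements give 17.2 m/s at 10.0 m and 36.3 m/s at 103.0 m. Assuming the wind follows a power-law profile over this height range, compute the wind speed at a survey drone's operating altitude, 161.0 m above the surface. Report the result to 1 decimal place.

41.9 m/s

First find α: α = ln(V₂/V₁)/ln(z₂/z₁) = ln(36.3/17.2)/ln(103.0/10.0) = 0.74691/2.33214 = 0.3203
Extrapolate from 103.0 m to 161.0 m: V₃ = 36.3 × (161.0/103.0)^0.3203 = 36.3 × 1.1538 = 41.8827 m/s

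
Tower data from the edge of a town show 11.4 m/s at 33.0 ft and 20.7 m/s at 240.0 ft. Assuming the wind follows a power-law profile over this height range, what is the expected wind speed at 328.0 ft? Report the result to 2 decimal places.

First find α: α = ln(V₂/V₁)/ln(z₂/z₁) = ln(20.7/11.4)/ln(240.0/33.0) = 0.59652/1.98413 = 0.3006
Extrapolate from 240.0 ft to 328.0 ft: V₃ = 20.7 × (328.0/240.0)^0.3006 = 20.7 × 1.0985 = 22.7382 m/s

22.74 m/s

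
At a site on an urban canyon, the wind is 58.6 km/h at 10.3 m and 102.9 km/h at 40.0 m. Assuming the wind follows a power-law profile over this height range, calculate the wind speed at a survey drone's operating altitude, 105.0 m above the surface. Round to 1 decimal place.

153.6 km/h

First find α: α = ln(V₂/V₁)/ln(z₂/z₁) = ln(102.9/58.6)/ln(40.0/10.3) = 0.56302/1.35674 = 0.4150
Extrapolate from 40.0 m to 105.0 m: V₃ = 102.9 × (105.0/40.0)^0.4150 = 102.9 × 1.4926 = 153.5844 km/h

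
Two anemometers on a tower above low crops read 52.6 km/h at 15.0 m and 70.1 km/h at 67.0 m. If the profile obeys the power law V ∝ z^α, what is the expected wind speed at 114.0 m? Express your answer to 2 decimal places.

77.63 km/h

First find α: α = ln(V₂/V₁)/ln(z₂/z₁) = ln(70.1/52.6)/ln(67.0/15.0) = 0.28721/1.49664 = 0.1919
Extrapolate from 67.0 m to 114.0 m: V₃ = 70.1 × (114.0/67.0)^0.1919 = 70.1 × 1.1074 = 77.6273 km/h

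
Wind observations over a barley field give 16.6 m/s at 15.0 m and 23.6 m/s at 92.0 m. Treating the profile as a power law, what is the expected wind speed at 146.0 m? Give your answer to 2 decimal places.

First find α: α = ln(V₂/V₁)/ln(z₂/z₁) = ln(23.6/16.6)/ln(92.0/15.0) = 0.35184/1.81374 = 0.1940
Extrapolate from 92.0 m to 146.0 m: V₃ = 23.6 × (146.0/92.0)^0.1940 = 23.6 × 1.0937 = 25.8119 m/s

25.81 m/s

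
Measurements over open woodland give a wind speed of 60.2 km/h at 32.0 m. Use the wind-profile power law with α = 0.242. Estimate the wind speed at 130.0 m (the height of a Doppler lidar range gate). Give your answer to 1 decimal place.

Power-law profile: V₂ = V₁ · (z₂/z₁)^α
V₂ = 60.2 × (130.0/32.0)^0.242 = 60.2 × (4.0625)^0.242
    = 60.2 × 1.4039 = 84.5132 km/h

84.5 km/h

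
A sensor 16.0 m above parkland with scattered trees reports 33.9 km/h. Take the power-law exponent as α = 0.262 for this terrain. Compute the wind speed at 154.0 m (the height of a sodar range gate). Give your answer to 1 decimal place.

Power-law profile: V₂ = V₁ · (z₂/z₁)^α
V₂ = 33.9 × (154.0/16.0)^0.262 = 33.9 × (9.6250)^0.262
    = 33.9 × 1.8099 = 61.3551 km/h

61.4 km/h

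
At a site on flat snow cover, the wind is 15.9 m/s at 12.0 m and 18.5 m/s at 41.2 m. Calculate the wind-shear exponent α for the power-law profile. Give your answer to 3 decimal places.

α ≈ 0.123

Power law: V₂/V₁ = (z₂/z₁)^α ⇒ α = ln(V₂/V₁) / ln(z₂/z₁)
α = ln(18.5/15.9) / ln(41.2/12.0) = ln(1.1635) / ln(3.4333)
  = 0.15145 / 1.23353 = 0.12278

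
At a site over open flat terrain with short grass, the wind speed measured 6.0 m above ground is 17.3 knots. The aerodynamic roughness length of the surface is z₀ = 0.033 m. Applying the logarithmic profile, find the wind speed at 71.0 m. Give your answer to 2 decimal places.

25.52 knots

Log law: V(z) ∝ ln(z/z₀), so V₂/V₁ = ln(z₂/z₀) / ln(z₁/z₀).
ln(71.0/0.033) = 7.6739, ln(6.0/0.033) = 5.2030
V₂ = 17.3 × 7.6739/5.2030 = 17.3 × 1.4749 = 25.5158 knots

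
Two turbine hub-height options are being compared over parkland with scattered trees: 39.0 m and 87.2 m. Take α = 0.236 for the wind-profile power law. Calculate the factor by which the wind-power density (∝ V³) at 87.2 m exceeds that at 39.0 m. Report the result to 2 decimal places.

Speed ratio: V_B/V_A = (z_B/z_A)^α = (87.2/39.0)^0.236 = (2.2359)^0.236 = 1.20912
Power-density ratio: P_B/P_A = (V_B/V_A)³ = (1.20912)³ = 1.76771

1.77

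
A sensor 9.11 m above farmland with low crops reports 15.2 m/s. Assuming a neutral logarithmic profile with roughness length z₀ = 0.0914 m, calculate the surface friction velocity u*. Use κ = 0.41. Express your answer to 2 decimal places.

Log law: V(z) = (u*/κ) · ln(z/z₀) ⇒ u* = κ · V / ln(z/z₀)
u* = 0.41 × 15.2 / ln(9.11/0.0914) = 0.41 × 15.2 / 4.6019
   = 6.2320 / 4.6019 = 1.3542 m/s

u* ≈ 1.35 m/s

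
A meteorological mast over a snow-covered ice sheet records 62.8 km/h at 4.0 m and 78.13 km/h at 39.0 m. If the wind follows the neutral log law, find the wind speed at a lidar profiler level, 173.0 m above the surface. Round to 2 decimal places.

Log law: V ∝ ln(z/z₀). From the pair, with r = V₁/V₂ = 0.80379,
ln z₀ = (ln z₁ − r·ln z₂)/(1 − r) = (1.3863 − 0.80379×3.6636)/0.19621 = -7.9426 → z₀ = 0.0003553 m
V₃ = V₁ · ln(z₃/z₀)/ln(z₁/z₀) = 62.8 × 13.0959/9.3289 = 88.1585 km/h

88.16 km/h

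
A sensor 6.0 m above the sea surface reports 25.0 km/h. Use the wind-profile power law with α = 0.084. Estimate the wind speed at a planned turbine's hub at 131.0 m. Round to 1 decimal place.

32.4 km/h

Power-law profile: V₂ = V₁ · (z₂/z₁)^α
V₂ = 25.0 × (131.0/6.0)^0.084 = 25.0 × (21.8333)^0.084
    = 25.0 × 1.2956 = 32.3911 km/h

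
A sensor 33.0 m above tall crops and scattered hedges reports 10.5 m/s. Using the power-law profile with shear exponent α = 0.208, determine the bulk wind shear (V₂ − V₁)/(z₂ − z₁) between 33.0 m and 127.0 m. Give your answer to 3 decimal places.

Power law: V₂ = V₁ · (z₂/z₁)^α = 10.5 × (3.8485)^0.208 = 13.8973 m/s
ΔV/Δz = (13.8973 − 10.5)/(127.0 − 33.0) = 3.3973/94.0000 = 0.03614 m/s/m

0.036 m/s/m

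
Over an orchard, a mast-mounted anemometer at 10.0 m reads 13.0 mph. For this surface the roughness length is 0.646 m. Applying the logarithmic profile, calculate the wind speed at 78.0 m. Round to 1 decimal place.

Log law: V(z) ∝ ln(z/z₀), so V₂/V₁ = ln(z₂/z₀) / ln(z₁/z₀).
ln(78.0/0.646) = 4.7937, ln(10.0/0.646) = 2.7395
V₂ = 13.0 × 4.7937/2.7395 = 13.0 × 1.7498 = 22.7475 mph

22.7 mph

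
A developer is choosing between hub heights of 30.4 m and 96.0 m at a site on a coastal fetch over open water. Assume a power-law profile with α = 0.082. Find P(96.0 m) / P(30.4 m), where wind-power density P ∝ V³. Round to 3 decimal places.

Speed ratio: V_B/V_A = (z_B/z_A)^α = (96.0/30.4)^0.082 = (3.1579)^0.082 = 1.09888
Power-density ratio: P_B/P_A = (V_B/V_A)³ = (1.09888)³ = 1.32694

1.327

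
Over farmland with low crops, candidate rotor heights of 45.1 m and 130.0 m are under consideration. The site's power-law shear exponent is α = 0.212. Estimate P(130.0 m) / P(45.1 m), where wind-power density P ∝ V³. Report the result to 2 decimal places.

1.96

Speed ratio: V_B/V_A = (z_B/z_A)^α = (130.0/45.1)^0.212 = (2.8825)^0.212 = 1.25161
Power-density ratio: P_B/P_A = (V_B/V_A)³ = (1.25161)³ = 1.96070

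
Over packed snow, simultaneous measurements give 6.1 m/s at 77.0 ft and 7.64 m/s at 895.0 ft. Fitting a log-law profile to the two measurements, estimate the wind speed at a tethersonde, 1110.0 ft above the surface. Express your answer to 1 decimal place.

7.8 m/s

Log law: V ∝ ln(z/z₀). From the pair, with r = V₁/V₂ = 0.79843,
ln z₀ = (ln z₁ − r·ln z₂)/(1 − r) = (4.3438 − 0.79843×6.7968)/0.20157 = -5.3727 → z₀ = 0.004642 ft
V₃ = V₁ · ln(z₃/z₀)/ln(z₁/z₀) = 6.1 × 12.3848/9.7165 = 7.7752 m/s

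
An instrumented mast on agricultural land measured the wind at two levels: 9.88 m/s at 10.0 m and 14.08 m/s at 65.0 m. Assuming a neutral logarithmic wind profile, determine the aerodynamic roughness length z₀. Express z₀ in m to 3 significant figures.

Log law: V(z) ∝ ln(z/z₀). With r = V₁/V₂ = 9.88/14.08 = 0.70170,
r · ln(z₂/z₀) = ln(z₁/z₀) ⇒ ln z₀ = (ln z₁ − r·ln z₂)/(1 − r)
ln z₀ = (2.30259 − 0.70170×4.17439) / 0.29830 = -2.1006
z₀ = exp(-2.1006) = 0.1224 m

z₀ ≈ 0.122 m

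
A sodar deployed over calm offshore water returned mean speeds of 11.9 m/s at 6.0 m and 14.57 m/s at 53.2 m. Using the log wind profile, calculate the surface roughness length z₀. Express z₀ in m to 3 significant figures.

Log law: V(z) ∝ ln(z/z₀). With r = V₁/V₂ = 11.9/14.57 = 0.81675,
r · ln(z₂/z₀) = ln(z₁/z₀) ⇒ ln z₀ = (ln z₁ − r·ln z₂)/(1 − r)
ln z₀ = (1.79176 − 0.81675×3.97406) / 0.18325 = -7.9346
z₀ = exp(-7.9346) = 0.0003581 m

z₀ ≈ 0.000358 m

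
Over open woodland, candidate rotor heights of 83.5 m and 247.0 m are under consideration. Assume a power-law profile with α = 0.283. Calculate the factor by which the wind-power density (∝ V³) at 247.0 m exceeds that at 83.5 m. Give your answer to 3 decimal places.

Speed ratio: V_B/V_A = (z_B/z_A)^α = (247.0/83.5)^0.283 = (2.9581)^0.283 = 1.35924
Power-density ratio: P_B/P_A = (V_B/V_A)³ = (1.35924)³ = 2.51124

2.511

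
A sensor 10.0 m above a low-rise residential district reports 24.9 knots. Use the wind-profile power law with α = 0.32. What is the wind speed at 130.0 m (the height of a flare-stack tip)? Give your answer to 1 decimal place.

56.6 knots

Power-law profile: V₂ = V₁ · (z₂/z₁)^α
V₂ = 24.9 × (130.0/10.0)^0.32 = 24.9 × (13.0000)^0.32
    = 24.9 × 2.2723 = 56.5798 knots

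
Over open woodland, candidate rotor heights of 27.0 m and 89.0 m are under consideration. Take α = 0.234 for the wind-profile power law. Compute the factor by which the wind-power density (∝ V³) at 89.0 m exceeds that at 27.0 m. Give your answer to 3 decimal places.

2.310

Speed ratio: V_B/V_A = (z_B/z_A)^α = (89.0/27.0)^0.234 = (3.2963)^0.234 = 1.32196
Power-density ratio: P_B/P_A = (V_B/V_A)³ = (1.32196)³ = 2.31023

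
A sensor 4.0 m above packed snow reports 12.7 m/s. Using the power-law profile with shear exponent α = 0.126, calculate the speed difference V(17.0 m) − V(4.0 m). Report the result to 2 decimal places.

2.54 m/s

Power law: V₂ = V₁ · (z₂/z₁)^α = 12.7 × (4.2500)^0.126 = 15.2399 m/s
ΔV = 15.2399 − 12.7 = 2.5399 m/s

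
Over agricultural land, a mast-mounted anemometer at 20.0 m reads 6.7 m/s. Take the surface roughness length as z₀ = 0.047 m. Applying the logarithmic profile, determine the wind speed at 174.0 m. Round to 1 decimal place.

9.1 m/s

Log law: V(z) ∝ ln(z/z₀), so V₂/V₁ = ln(z₂/z₀) / ln(z₁/z₀).
ln(174.0/0.047) = 8.2167, ln(20.0/0.047) = 6.0533
V₂ = 6.7 × 8.2167/6.0533 = 6.7 × 1.3574 = 9.0944 m/s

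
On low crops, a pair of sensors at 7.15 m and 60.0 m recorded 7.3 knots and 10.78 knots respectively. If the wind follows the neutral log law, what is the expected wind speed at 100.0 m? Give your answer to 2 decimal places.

11.62 knots

Log law: V ∝ ln(z/z₀). From the pair, with r = V₁/V₂ = 0.67718,
ln z₀ = (ln z₁ − r·ln z₂)/(1 − r) = (1.9671 − 0.67718×4.0943)/0.32282 = -2.4952 → z₀ = 0.08248 m
V₃ = V₁ · ln(z₃/z₀)/ln(z₁/z₀) = 7.3 × 7.1004/4.4623 = 11.6157 knots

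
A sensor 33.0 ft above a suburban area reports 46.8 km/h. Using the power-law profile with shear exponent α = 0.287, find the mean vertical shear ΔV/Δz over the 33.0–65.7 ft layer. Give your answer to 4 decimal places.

Power law: V₂ = V₁ · (z₂/z₁)^α = 46.8 × (1.9909)^0.287 = 57.0261 km/h
ΔV/Δz = (57.0261 − 46.8)/(65.7 − 33.0) = 10.2261/32.7000 = 0.31272 km/h/ft

0.3127 km/h/ft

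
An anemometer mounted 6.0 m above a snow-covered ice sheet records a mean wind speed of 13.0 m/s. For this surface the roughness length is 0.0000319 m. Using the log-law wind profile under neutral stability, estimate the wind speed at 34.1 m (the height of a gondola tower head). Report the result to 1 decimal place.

Log law: V(z) ∝ ln(z/z₀), so V₂/V₁ = ln(z₂/z₀) / ln(z₁/z₀).
ln(34.1/0.0000319) = 13.8822, ln(6.0/0.0000319) = 12.1447
V₂ = 13.0 × 13.8822/12.1447 = 13.0 × 1.1431 = 14.8599 m/s

14.9 m/s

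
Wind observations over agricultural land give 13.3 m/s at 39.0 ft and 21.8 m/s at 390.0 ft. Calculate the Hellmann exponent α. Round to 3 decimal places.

Power law: V₂/V₁ = (z₂/z₁)^α ⇒ α = ln(V₂/V₁) / ln(z₂/z₁)
α = ln(21.8/13.3) / ln(390.0/39.0) = ln(1.6391) / ln(10.0000)
  = 0.49415 / 2.30259 = 0.21460

α ≈ 0.215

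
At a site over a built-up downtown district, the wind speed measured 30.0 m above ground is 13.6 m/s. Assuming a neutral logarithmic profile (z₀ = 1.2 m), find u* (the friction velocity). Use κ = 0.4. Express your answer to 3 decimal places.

Log law: V(z) = (u*/κ) · ln(z/z₀) ⇒ u* = κ · V / ln(z/z₀)
u* = 0.4 × 13.6 / ln(30.0/1.2) = 0.4 × 13.6 / 3.2189
   = 5.4400 / 3.2189 = 1.6900 m/s

u* ≈ 1.690 m/s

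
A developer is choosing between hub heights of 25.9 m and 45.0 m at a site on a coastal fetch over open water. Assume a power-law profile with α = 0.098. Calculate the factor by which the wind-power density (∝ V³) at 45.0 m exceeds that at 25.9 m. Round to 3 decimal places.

Speed ratio: V_B/V_A = (z_B/z_A)^α = (45.0/25.9)^0.098 = (1.7375)^0.098 = 1.05563
Power-density ratio: P_B/P_A = (V_B/V_A)³ = (1.05563)³ = 1.17634

1.176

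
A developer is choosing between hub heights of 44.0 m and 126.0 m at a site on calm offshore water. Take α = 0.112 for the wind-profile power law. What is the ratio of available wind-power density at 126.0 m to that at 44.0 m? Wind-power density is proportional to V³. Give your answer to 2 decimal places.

1.42

Speed ratio: V_B/V_A = (z_B/z_A)^α = (126.0/44.0)^0.112 = (2.8636)^0.112 = 1.12506
Power-density ratio: P_B/P_A = (V_B/V_A)³ = (1.12506)³ = 1.42405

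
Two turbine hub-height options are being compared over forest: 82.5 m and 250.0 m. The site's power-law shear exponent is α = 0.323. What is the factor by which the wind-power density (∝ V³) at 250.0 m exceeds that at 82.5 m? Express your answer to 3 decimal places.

2.928

Speed ratio: V_B/V_A = (z_B/z_A)^α = (250.0/82.5)^0.323 = (3.0303)^0.323 = 1.43061
Power-density ratio: P_B/P_A = (V_B/V_A)³ = (1.43061)³ = 2.92793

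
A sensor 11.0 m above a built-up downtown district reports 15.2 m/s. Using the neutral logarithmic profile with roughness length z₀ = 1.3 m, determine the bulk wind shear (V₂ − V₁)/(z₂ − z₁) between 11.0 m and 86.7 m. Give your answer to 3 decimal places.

0.194 m/s/m

Log law: V₂ = V₁ · ln(z₂/z₀)/ln(z₁/z₀) = 15.2 × 4.2001/2.1355 = 29.8948 m/s
ΔV/Δz = (29.8948 − 15.2)/(86.7 − 11.0) = 14.6948/75.7000 = 0.19412 m/s/m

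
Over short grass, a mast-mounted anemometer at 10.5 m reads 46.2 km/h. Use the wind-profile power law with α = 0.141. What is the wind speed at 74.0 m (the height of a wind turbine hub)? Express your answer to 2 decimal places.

60.84 km/h

Power-law profile: V₂ = V₁ · (z₂/z₁)^α
V₂ = 46.2 × (74.0/10.5)^0.141 = 46.2 × (7.0476)^0.141
    = 46.2 × 1.3170 = 60.8437 km/h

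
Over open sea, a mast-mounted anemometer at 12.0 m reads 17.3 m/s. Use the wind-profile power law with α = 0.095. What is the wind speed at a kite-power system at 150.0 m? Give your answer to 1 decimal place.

22.0 m/s

Power-law profile: V₂ = V₁ · (z₂/z₁)^α
V₂ = 17.3 × (150.0/12.0)^0.095 = 17.3 × (12.5000)^0.095
    = 17.3 × 1.2712 = 21.9914 m/s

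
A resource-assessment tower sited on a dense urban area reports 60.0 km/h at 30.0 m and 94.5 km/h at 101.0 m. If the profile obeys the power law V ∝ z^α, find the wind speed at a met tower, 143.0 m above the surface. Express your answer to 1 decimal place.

107.6 km/h

First find α: α = ln(V₂/V₁)/ln(z₂/z₁) = ln(94.5/60.0)/ln(101.0/30.0) = 0.45426/1.21392 = 0.3742
Extrapolate from 101.0 m to 143.0 m: V₃ = 94.5 × (143.0/101.0)^0.3742 = 94.5 × 1.1390 = 107.6322 km/h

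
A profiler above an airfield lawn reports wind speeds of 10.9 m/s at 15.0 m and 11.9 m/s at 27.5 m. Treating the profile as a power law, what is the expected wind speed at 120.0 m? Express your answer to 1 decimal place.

14.7 m/s

First find α: α = ln(V₂/V₁)/ln(z₂/z₁) = ln(11.9/10.9)/ln(27.5/15.0) = 0.08778/0.60614 = 0.1448
Extrapolate from 27.5 m to 120.0 m: V₃ = 11.9 × (120.0/27.5)^0.1448 = 11.9 × 1.2378 = 14.7301 m/s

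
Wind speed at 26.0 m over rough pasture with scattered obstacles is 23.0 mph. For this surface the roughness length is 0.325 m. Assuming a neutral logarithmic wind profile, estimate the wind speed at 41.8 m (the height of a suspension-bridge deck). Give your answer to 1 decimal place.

Log law: V(z) ∝ ln(z/z₀), so V₂/V₁ = ln(z₂/z₀) / ln(z₁/z₀).
ln(41.8/0.325) = 4.8568, ln(26.0/0.325) = 4.3820
V₂ = 23.0 × 4.8568/4.3820 = 23.0 × 1.1084 = 25.4921 mph

25.5 mph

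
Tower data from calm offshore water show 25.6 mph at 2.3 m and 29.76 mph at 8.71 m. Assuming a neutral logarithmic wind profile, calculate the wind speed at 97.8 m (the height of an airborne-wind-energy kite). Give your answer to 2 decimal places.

37.32 mph

Log law: V ∝ ln(z/z₀). From the pair, with r = V₁/V₂ = 0.86022,
ln z₀ = (ln z₁ − r·ln z₂)/(1 − r) = (0.8329 − 0.86022×2.1645)/0.13978 = -7.3613 → z₀ = 0.0006354 m
V₃ = V₁ · ln(z₃/z₀)/ln(z₁/z₀) = 25.6 × 11.9442/8.1942 = 37.3156 mph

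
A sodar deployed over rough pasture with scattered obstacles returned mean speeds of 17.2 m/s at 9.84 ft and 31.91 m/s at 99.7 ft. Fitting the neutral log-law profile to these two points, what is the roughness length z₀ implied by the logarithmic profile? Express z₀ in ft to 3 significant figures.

Log law: V(z) ∝ ln(z/z₀). With r = V₁/V₂ = 17.2/31.91 = 0.53902,
r · ln(z₂/z₀) = ln(z₁/z₀) ⇒ ln z₀ = (ln z₁ − r·ln z₂)/(1 − r)
ln z₀ = (2.28646 − 0.53902×4.60217) / 0.46098 = -0.4212
z₀ = exp(-0.4212) = 0.6562 ft

z₀ ≈ 0.656 ft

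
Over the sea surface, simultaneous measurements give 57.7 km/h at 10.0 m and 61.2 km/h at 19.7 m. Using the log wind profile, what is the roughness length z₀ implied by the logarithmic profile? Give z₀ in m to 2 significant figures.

z₀ ≈ 0.00014 m

Log law: V(z) ∝ ln(z/z₀). With r = V₁/V₂ = 57.7/61.2 = 0.94281,
r · ln(z₂/z₀) = ln(z₁/z₀) ⇒ ln z₀ = (ln z₁ − r·ln z₂)/(1 − r)
ln z₀ = (2.30259 − 0.94281×2.98062) / 0.05719 = -8.8753
z₀ = exp(-8.8753) = 0.0001398 m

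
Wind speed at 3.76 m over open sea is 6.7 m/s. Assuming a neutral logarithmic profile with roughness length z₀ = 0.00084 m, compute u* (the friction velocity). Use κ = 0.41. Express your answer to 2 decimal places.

u* ≈ 0.33 m/s

Log law: V(z) = (u*/κ) · ln(z/z₀) ⇒ u* = κ · V / ln(z/z₀)
u* = 0.41 × 6.7 / ln(3.76/0.00084) = 0.41 × 6.7 / 8.4065
   = 2.7470 / 8.4065 = 0.3268 m/s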